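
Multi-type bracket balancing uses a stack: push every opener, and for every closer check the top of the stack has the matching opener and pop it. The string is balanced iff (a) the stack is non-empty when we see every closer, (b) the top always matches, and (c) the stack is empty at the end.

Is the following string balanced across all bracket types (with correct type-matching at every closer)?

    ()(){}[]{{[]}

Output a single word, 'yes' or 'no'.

pos 0: push '('; stack = (
pos 1: ')' matches '('; pop; stack = (empty)
pos 2: push '('; stack = (
pos 3: ')' matches '('; pop; stack = (empty)
pos 4: push '{'; stack = {
pos 5: '}' matches '{'; pop; stack = (empty)
pos 6: push '['; stack = [
pos 7: ']' matches '['; pop; stack = (empty)
pos 8: push '{'; stack = {
pos 9: push '{'; stack = {{
pos 10: push '['; stack = {{[
pos 11: ']' matches '['; pop; stack = {{
pos 12: '}' matches '{'; pop; stack = {
end: stack still non-empty ({) → INVALID
Verdict: unclosed openers at end: { → no

Answer: no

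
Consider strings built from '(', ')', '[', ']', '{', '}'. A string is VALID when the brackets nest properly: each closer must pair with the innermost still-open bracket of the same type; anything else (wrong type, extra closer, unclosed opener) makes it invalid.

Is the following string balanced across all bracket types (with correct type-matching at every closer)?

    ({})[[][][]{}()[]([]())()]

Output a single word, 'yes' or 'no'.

pos 0: push '('; stack = (
pos 1: push '{'; stack = ({
pos 2: '}' matches '{'; pop; stack = (
pos 3: ')' matches '('; pop; stack = (empty)
pos 4: push '['; stack = [
pos 5: push '['; stack = [[
pos 6: ']' matches '['; pop; stack = [
pos 7: push '['; stack = [[
pos 8: ']' matches '['; pop; stack = [
pos 9: push '['; stack = [[
pos 10: ']' matches '['; pop; stack = [
pos 11: push '{'; stack = [{
pos 12: '}' matches '{'; pop; stack = [
pos 13: push '('; stack = [(
pos 14: ')' matches '('; pop; stack = [
pos 15: push '['; stack = [[
pos 16: ']' matches '['; pop; stack = [
pos 17: push '('; stack = [(
pos 18: push '['; stack = [([
pos 19: ']' matches '['; pop; stack = [(
pos 20: push '('; stack = [((
pos 21: ')' matches '('; pop; stack = [(
pos 22: ')' matches '('; pop; stack = [
pos 23: push '('; stack = [(
pos 24: ')' matches '('; pop; stack = [
pos 25: ']' matches '['; pop; stack = (empty)
end: stack empty → VALID
Verdict: properly nested → yes

Answer: yes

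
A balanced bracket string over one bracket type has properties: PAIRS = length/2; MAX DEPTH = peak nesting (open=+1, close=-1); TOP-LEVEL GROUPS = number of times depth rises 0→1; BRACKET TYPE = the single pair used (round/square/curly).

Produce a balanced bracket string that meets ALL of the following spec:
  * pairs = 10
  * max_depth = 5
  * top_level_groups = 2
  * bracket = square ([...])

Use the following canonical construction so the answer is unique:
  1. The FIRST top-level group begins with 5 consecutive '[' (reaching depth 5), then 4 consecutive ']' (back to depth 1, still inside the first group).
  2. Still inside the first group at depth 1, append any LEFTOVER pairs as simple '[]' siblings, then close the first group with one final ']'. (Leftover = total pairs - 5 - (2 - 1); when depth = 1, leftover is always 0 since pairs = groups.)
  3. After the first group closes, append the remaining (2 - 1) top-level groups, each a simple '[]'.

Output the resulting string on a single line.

Spec: pairs=10 depth=5 groups=2
Leftover pairs = 10 - 5 - (2-1) = 4
First group: deep chain of depth 5 + 4 sibling pairs
Remaining 1 groups: simple '[]' each

Answer: [[[[[]]]][][][][]][]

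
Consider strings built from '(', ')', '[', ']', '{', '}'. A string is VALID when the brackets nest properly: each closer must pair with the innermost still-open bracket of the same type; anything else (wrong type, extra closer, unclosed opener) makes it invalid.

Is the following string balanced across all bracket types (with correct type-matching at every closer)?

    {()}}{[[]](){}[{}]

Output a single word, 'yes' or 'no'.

pos 0: push '{'; stack = {
pos 1: push '('; stack = {(
pos 2: ')' matches '('; pop; stack = {
pos 3: '}' matches '{'; pop; stack = (empty)
pos 4: saw closer '}' but stack is empty → INVALID
Verdict: unmatched closer '}' at position 4 → no

Answer: no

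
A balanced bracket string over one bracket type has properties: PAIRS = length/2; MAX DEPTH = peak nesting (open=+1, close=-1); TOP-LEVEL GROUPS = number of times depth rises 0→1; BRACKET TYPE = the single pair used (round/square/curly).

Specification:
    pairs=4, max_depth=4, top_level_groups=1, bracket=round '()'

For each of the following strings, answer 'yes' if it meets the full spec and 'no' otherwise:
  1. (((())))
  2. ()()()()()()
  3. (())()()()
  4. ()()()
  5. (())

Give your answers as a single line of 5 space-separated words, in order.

String 1 '(((())))': depth seq [1 2 3 4 3 2 1 0]
  -> pairs=4 depth=4 groups=1 -> yes
String 2 '()()()()()()': depth seq [1 0 1 0 1 0 1 0 1 0 1 0]
  -> pairs=6 depth=1 groups=6 -> no
String 3 '(())()()()': depth seq [1 2 1 0 1 0 1 0 1 0]
  -> pairs=5 depth=2 groups=4 -> no
String 4 '()()()': depth seq [1 0 1 0 1 0]
  -> pairs=3 depth=1 groups=3 -> no
String 5 '(())': depth seq [1 2 1 0]
  -> pairs=2 depth=2 groups=1 -> no

Answer: yes no no no no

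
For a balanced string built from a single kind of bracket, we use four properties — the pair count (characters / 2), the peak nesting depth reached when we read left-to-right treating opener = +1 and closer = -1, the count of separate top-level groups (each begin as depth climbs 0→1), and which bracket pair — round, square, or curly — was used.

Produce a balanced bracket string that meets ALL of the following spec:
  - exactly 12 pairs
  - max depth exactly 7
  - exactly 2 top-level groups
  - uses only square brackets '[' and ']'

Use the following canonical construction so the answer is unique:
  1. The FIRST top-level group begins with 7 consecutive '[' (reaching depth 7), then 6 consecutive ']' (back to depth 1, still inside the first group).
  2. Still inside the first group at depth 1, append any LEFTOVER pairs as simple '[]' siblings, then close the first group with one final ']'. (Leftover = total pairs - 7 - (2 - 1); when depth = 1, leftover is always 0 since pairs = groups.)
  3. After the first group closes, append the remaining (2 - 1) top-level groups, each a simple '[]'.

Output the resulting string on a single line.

Answer: [[[[[[[]]]]]][][][][]][]

Derivation:
Spec: pairs=12 depth=7 groups=2
Leftover pairs = 12 - 7 - (2-1) = 4
First group: deep chain of depth 7 + 4 sibling pairs
Remaining 1 groups: simple '[]' each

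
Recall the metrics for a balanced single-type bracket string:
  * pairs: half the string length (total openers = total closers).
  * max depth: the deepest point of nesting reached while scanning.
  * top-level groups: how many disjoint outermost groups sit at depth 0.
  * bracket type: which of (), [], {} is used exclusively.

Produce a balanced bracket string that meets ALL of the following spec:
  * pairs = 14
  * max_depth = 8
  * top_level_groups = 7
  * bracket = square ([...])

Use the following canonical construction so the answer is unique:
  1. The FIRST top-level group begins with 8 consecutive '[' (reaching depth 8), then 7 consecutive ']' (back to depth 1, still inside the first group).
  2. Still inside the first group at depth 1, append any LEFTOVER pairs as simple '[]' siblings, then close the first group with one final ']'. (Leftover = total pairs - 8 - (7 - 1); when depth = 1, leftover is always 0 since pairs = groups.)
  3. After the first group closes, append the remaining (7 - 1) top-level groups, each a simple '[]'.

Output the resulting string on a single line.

Spec: pairs=14 depth=8 groups=7
Leftover pairs = 14 - 8 - (7-1) = 0
First group: deep chain of depth 8 + 0 sibling pairs
Remaining 6 groups: simple '[]' each

Answer: [[[[[[[[]]]]]]]][][][][][][]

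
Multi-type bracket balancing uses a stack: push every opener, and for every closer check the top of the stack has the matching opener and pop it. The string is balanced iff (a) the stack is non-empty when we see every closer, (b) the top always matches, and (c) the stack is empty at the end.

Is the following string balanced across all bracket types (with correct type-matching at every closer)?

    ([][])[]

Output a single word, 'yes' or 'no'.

pos 0: push '('; stack = (
pos 1: push '['; stack = ([
pos 2: ']' matches '['; pop; stack = (
pos 3: push '['; stack = ([
pos 4: ']' matches '['; pop; stack = (
pos 5: ')' matches '('; pop; stack = (empty)
pos 6: push '['; stack = [
pos 7: ']' matches '['; pop; stack = (empty)
end: stack empty → VALID
Verdict: properly nested → yes

Answer: yes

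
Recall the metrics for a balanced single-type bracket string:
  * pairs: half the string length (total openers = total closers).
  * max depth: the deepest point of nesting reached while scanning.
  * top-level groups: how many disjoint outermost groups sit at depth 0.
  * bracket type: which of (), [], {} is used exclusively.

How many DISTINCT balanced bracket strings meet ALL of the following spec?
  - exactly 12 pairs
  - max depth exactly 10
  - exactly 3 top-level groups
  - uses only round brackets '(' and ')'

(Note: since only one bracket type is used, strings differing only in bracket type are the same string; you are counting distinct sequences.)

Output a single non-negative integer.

Answer: 3

Derivation:
Spec: pairs=12 depth=10 groups=3
Count(depth <= 10) = 41990
Count(depth <= 9) = 41987
Count(depth == 10) = 41990 - 41987 = 3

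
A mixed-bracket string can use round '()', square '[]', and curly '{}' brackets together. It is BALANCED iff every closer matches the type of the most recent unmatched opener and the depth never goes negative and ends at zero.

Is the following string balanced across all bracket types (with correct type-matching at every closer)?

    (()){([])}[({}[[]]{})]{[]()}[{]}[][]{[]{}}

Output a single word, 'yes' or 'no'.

Answer: no

Derivation:
pos 0: push '('; stack = (
pos 1: push '('; stack = ((
pos 2: ')' matches '('; pop; stack = (
pos 3: ')' matches '('; pop; stack = (empty)
pos 4: push '{'; stack = {
pos 5: push '('; stack = {(
pos 6: push '['; stack = {([
pos 7: ']' matches '['; pop; stack = {(
pos 8: ')' matches '('; pop; stack = {
pos 9: '}' matches '{'; pop; stack = (empty)
pos 10: push '['; stack = [
pos 11: push '('; stack = [(
pos 12: push '{'; stack = [({
pos 13: '}' matches '{'; pop; stack = [(
pos 14: push '['; stack = [([
pos 15: push '['; stack = [([[
pos 16: ']' matches '['; pop; stack = [([
pos 17: ']' matches '['; pop; stack = [(
pos 18: push '{'; stack = [({
pos 19: '}' matches '{'; pop; stack = [(
pos 20: ')' matches '('; pop; stack = [
pos 21: ']' matches '['; pop; stack = (empty)
pos 22: push '{'; stack = {
pos 23: push '['; stack = {[
pos 24: ']' matches '['; pop; stack = {
pos 25: push '('; stack = {(
pos 26: ')' matches '('; pop; stack = {
pos 27: '}' matches '{'; pop; stack = (empty)
pos 28: push '['; stack = [
pos 29: push '{'; stack = [{
pos 30: saw closer ']' but top of stack is '{' (expected '}') → INVALID
Verdict: type mismatch at position 30: ']' closes '{' → no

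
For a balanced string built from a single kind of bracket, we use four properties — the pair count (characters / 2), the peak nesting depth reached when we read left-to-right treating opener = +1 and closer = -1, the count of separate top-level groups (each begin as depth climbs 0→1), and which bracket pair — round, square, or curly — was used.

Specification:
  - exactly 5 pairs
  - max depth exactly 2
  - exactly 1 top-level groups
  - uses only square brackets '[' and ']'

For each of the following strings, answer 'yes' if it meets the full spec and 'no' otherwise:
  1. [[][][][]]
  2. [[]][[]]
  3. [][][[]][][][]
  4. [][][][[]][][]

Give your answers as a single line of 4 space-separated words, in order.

String 1 '[[][][][]]': depth seq [1 2 1 2 1 2 1 2 1 0]
  -> pairs=5 depth=2 groups=1 -> yes
String 2 '[[]][[]]': depth seq [1 2 1 0 1 2 1 0]
  -> pairs=4 depth=2 groups=2 -> no
String 3 '[][][[]][][][]': depth seq [1 0 1 0 1 2 1 0 1 0 1 0 1 0]
  -> pairs=7 depth=2 groups=6 -> no
String 4 '[][][][[]][][]': depth seq [1 0 1 0 1 0 1 2 1 0 1 0 1 0]
  -> pairs=7 depth=2 groups=6 -> no

Answer: yes no no no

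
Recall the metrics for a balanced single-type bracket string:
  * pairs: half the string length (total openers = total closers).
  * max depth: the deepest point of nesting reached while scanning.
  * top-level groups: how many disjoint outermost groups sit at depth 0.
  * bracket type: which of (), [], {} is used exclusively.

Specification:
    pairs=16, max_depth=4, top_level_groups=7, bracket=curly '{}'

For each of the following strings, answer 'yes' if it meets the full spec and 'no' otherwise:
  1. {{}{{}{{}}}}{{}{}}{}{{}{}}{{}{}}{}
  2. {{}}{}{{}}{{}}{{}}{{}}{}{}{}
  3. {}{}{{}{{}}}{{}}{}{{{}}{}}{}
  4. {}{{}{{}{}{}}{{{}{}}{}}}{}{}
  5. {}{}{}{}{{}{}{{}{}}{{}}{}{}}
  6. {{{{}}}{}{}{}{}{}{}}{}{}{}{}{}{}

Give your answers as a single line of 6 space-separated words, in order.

Answer: no no no no no yes

Derivation:
String 1 '{{}{{}{{}}}}{{}{}}{}{{}{}}{{}{}}{}': depth seq [1 2 1 2 3 2 3 4 3 2 1 0 1 2 1 2 1 0 1 0 1 2 1 2 1 0 1 2 1 2 1 0 1 0]
  -> pairs=17 depth=4 groups=6 -> no
String 2 '{{}}{}{{}}{{}}{{}}{{}}{}{}{}': depth seq [1 2 1 0 1 0 1 2 1 0 1 2 1 0 1 2 1 0 1 2 1 0 1 0 1 0 1 0]
  -> pairs=14 depth=2 groups=9 -> no
String 3 '{}{}{{}{{}}}{{}}{}{{{}}{}}{}': depth seq [1 0 1 0 1 2 1 2 3 2 1 0 1 2 1 0 1 0 1 2 3 2 1 2 1 0 1 0]
  -> pairs=14 depth=3 groups=7 -> no
String 4 '{}{{}{{}{}{}}{{{}{}}{}}}{}{}': depth seq [1 0 1 2 1 2 3 2 3 2 3 2 1 2 3 4 3 4 3 2 3 2 1 0 1 0 1 0]
  -> pairs=14 depth=4 groups=4 -> no
String 5 '{}{}{}{}{{}{}{{}{}}{{}}{}{}}': depth seq [1 0 1 0 1 0 1 0 1 2 1 2 1 2 3 2 3 2 1 2 3 2 1 2 1 2 1 0]
  -> pairs=14 depth=3 groups=5 -> no
String 6 '{{{{}}}{}{}{}{}{}{}}{}{}{}{}{}{}': depth seq [1 2 3 4 3 2 1 2 1 2 1 2 1 2 1 2 1 2 1 0 1 0 1 0 1 0 1 0 1 0 1 0]
  -> pairs=16 depth=4 groups=7 -> yes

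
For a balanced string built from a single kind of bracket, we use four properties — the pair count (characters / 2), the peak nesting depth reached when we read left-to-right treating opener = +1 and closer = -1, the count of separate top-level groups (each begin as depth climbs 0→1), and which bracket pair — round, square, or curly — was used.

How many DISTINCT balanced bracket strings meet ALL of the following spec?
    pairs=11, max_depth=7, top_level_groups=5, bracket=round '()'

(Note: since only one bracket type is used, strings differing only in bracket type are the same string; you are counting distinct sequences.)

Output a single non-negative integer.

Answer: 5

Derivation:
Spec: pairs=11 depth=7 groups=5
Count(depth <= 7) = 3640
Count(depth <= 6) = 3635
Count(depth == 7) = 3640 - 3635 = 5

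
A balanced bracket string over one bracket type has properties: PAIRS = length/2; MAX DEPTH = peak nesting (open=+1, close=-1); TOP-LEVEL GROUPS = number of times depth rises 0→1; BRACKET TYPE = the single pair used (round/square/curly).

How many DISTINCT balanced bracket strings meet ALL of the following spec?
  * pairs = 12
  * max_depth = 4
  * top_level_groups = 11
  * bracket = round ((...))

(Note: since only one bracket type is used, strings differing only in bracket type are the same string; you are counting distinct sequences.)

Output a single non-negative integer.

Answer: 0

Derivation:
Spec: pairs=12 depth=4 groups=11
Count(depth <= 4) = 11
Count(depth <= 3) = 11
Count(depth == 4) = 11 - 11 = 0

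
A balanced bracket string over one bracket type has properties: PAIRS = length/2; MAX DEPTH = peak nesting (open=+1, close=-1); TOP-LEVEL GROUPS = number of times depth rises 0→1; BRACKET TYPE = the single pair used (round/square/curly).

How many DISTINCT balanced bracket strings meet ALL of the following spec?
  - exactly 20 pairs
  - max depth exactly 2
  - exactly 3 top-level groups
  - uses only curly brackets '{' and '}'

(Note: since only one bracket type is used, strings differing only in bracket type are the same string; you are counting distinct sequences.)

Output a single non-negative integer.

Spec: pairs=20 depth=2 groups=3
Count(depth <= 2) = 171
Count(depth <= 1) = 0
Count(depth == 2) = 171 - 0 = 171

Answer: 171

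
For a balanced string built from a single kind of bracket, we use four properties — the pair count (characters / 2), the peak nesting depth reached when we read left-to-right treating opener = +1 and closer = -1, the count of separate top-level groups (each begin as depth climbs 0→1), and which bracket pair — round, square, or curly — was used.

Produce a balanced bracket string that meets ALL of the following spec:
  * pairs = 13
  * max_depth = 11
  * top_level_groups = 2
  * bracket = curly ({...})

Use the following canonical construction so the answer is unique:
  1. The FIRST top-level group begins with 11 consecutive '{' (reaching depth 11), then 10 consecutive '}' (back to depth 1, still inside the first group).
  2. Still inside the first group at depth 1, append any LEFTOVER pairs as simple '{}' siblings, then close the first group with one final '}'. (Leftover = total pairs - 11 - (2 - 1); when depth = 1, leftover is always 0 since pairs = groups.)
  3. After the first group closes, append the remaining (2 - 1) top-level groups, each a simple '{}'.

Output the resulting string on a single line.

Answer: {{{{{{{{{{{}}}}}}}}}}{}}{}

Derivation:
Spec: pairs=13 depth=11 groups=2
Leftover pairs = 13 - 11 - (2-1) = 1
First group: deep chain of depth 11 + 1 sibling pairs
Remaining 1 groups: simple '{}' each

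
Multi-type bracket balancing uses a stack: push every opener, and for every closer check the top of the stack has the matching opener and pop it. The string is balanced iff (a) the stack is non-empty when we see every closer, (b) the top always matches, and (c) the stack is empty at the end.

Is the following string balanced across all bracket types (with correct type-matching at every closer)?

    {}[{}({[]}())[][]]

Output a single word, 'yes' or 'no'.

pos 0: push '{'; stack = {
pos 1: '}' matches '{'; pop; stack = (empty)
pos 2: push '['; stack = [
pos 3: push '{'; stack = [{
pos 4: '}' matches '{'; pop; stack = [
pos 5: push '('; stack = [(
pos 6: push '{'; stack = [({
pos 7: push '['; stack = [({[
pos 8: ']' matches '['; pop; stack = [({
pos 9: '}' matches '{'; pop; stack = [(
pos 10: push '('; stack = [((
pos 11: ')' matches '('; pop; stack = [(
pos 12: ')' matches '('; pop; stack = [
pos 13: push '['; stack = [[
pos 14: ']' matches '['; pop; stack = [
pos 15: push '['; stack = [[
pos 16: ']' matches '['; pop; stack = [
pos 17: ']' matches '['; pop; stack = (empty)
end: stack empty → VALID
Verdict: properly nested → yes

Answer: yes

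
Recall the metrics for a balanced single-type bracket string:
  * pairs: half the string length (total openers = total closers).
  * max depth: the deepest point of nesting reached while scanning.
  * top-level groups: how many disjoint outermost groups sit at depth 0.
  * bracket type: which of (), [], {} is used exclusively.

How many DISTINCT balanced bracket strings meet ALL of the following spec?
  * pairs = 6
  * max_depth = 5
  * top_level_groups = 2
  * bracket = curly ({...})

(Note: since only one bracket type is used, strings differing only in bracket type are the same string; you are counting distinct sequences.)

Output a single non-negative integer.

Spec: pairs=6 depth=5 groups=2
Count(depth <= 5) = 42
Count(depth <= 4) = 40
Count(depth == 5) = 42 - 40 = 2

Answer: 2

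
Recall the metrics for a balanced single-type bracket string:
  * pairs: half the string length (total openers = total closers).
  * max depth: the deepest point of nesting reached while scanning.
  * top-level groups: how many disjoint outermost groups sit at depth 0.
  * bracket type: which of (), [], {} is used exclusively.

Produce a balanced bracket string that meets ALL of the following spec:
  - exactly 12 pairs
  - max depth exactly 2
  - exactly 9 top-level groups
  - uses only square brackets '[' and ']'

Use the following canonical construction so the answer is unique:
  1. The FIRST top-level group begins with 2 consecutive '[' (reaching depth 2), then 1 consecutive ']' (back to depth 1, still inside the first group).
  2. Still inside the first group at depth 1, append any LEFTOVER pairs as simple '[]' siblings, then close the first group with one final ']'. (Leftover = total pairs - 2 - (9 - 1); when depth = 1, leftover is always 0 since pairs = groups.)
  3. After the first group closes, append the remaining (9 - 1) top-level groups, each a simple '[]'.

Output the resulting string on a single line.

Answer: [[][][]][][][][][][][][]

Derivation:
Spec: pairs=12 depth=2 groups=9
Leftover pairs = 12 - 2 - (9-1) = 2
First group: deep chain of depth 2 + 2 sibling pairs
Remaining 8 groups: simple '[]' each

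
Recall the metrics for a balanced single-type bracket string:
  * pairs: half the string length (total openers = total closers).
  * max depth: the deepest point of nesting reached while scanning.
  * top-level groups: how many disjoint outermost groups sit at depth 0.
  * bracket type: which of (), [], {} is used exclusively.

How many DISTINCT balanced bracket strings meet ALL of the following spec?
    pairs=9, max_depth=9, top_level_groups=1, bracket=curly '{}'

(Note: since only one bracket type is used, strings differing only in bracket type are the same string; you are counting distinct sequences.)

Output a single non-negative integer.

Spec: pairs=9 depth=9 groups=1
Count(depth <= 9) = 1430
Count(depth <= 8) = 1429
Count(depth == 9) = 1430 - 1429 = 1

Answer: 1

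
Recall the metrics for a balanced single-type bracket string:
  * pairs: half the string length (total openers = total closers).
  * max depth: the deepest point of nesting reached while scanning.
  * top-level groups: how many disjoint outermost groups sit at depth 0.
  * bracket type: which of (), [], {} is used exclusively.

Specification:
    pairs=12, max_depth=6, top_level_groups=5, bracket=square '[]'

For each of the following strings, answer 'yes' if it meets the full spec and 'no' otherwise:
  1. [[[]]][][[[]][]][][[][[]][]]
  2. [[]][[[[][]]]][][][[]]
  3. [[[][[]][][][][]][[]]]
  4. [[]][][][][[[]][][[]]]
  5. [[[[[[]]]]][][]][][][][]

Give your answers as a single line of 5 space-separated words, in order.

String 1 '[[[]]][][[[]][]][][[][[]][]]': depth seq [1 2 3 2 1 0 1 0 1 2 3 2 1 2 1 0 1 0 1 2 1 2 3 2 1 2 1 0]
  -> pairs=14 depth=3 groups=5 -> no
String 2 '[[]][[[[][]]]][][][[]]': depth seq [1 2 1 0 1 2 3 4 3 4 3 2 1 0 1 0 1 0 1 2 1 0]
  -> pairs=11 depth=4 groups=5 -> no
String 3 '[[[][[]][][][][]][[]]]': depth seq [1 2 3 2 3 4 3 2 3 2 3 2 3 2 3 2 1 2 3 2 1 0]
  -> pairs=11 depth=4 groups=1 -> no
String 4 '[[]][][][][[[]][][[]]]': depth seq [1 2 1 0 1 0 1 0 1 0 1 2 3 2 1 2 1 2 3 2 1 0]
  -> pairs=11 depth=3 groups=5 -> no
String 5 '[[[[[[]]]]][][]][][][][]': depth seq [1 2 3 4 5 6 5 4 3 2 1 2 1 2 1 0 1 0 1 0 1 0 1 0]
  -> pairs=12 depth=6 groups=5 -> yes

Answer: no no no no yes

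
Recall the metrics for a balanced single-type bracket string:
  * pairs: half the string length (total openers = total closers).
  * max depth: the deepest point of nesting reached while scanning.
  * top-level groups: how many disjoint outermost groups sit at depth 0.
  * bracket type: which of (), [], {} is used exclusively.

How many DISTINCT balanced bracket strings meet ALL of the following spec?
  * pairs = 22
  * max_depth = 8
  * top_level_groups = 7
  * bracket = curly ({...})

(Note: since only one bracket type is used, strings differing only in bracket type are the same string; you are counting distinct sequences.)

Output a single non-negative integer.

Answer: 74785102

Derivation:
Spec: pairs=22 depth=8 groups=7
Count(depth <= 8) = 1737801744
Count(depth <= 7) = 1663016642
Count(depth == 8) = 1737801744 - 1663016642 = 74785102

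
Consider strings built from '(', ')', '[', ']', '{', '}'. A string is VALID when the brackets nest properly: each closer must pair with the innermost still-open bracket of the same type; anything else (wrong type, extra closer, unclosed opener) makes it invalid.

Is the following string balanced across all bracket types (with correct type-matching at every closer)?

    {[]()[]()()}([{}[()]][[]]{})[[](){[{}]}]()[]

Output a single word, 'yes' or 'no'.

pos 0: push '{'; stack = {
pos 1: push '['; stack = {[
pos 2: ']' matches '['; pop; stack = {
pos 3: push '('; stack = {(
pos 4: ')' matches '('; pop; stack = {
pos 5: push '['; stack = {[
pos 6: ']' matches '['; pop; stack = {
pos 7: push '('; stack = {(
pos 8: ')' matches '('; pop; stack = {
pos 9: push '('; stack = {(
pos 10: ')' matches '('; pop; stack = {
pos 11: '}' matches '{'; pop; stack = (empty)
pos 12: push '('; stack = (
pos 13: push '['; stack = ([
pos 14: push '{'; stack = ([{
pos 15: '}' matches '{'; pop; stack = ([
pos 16: push '['; stack = ([[
pos 17: push '('; stack = ([[(
pos 18: ')' matches '('; pop; stack = ([[
pos 19: ']' matches '['; pop; stack = ([
pos 20: ']' matches '['; pop; stack = (
pos 21: push '['; stack = ([
pos 22: push '['; stack = ([[
pos 23: ']' matches '['; pop; stack = ([
pos 24: ']' matches '['; pop; stack = (
pos 25: push '{'; stack = ({
pos 26: '}' matches '{'; pop; stack = (
pos 27: ')' matches '('; pop; stack = (empty)
pos 28: push '['; stack = [
pos 29: push '['; stack = [[
pos 30: ']' matches '['; pop; stack = [
pos 31: push '('; stack = [(
pos 32: ')' matches '('; pop; stack = [
pos 33: push '{'; stack = [{
pos 34: push '['; stack = [{[
pos 35: push '{'; stack = [{[{
pos 36: '}' matches '{'; pop; stack = [{[
pos 37: ']' matches '['; pop; stack = [{
pos 38: '}' matches '{'; pop; stack = [
pos 39: ']' matches '['; pop; stack = (empty)
pos 40: push '('; stack = (
pos 41: ')' matches '('; pop; stack = (empty)
pos 42: push '['; stack = [
pos 43: ']' matches '['; pop; stack = (empty)
end: stack empty → VALID
Verdict: properly nested → yes

Answer: yes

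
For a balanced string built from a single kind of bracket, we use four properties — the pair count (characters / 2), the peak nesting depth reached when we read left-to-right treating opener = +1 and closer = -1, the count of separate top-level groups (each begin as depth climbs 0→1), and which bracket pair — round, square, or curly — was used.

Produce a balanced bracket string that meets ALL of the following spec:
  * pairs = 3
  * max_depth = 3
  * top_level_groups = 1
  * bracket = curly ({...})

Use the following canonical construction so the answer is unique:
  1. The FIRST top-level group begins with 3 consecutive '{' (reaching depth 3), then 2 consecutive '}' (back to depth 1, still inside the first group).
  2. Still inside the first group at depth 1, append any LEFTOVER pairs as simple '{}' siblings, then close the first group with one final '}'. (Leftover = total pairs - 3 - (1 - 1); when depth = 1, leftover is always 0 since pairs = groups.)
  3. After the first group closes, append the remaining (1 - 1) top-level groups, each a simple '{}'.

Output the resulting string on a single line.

Spec: pairs=3 depth=3 groups=1
Leftover pairs = 3 - 3 - (1-1) = 0
First group: deep chain of depth 3 + 0 sibling pairs
Remaining 0 groups: simple '{}' each

Answer: {{{}}}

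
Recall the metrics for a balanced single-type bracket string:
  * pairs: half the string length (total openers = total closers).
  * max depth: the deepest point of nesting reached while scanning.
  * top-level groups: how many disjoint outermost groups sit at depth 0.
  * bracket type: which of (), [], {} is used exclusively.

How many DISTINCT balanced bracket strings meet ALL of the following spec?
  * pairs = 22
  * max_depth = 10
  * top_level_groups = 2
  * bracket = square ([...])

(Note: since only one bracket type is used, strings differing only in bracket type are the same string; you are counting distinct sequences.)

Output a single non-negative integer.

Answer: 1503291767

Derivation:
Spec: pairs=22 depth=10 groups=2
Count(depth <= 10) = 23434345975
Count(depth <= 9) = 21931054208
Count(depth == 10) = 23434345975 - 21931054208 = 1503291767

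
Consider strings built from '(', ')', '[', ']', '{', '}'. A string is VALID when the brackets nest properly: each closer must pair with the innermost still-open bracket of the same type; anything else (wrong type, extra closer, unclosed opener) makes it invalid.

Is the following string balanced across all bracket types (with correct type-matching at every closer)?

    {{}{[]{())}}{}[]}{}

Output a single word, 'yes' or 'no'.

pos 0: push '{'; stack = {
pos 1: push '{'; stack = {{
pos 2: '}' matches '{'; pop; stack = {
pos 3: push '{'; stack = {{
pos 4: push '['; stack = {{[
pos 5: ']' matches '['; pop; stack = {{
pos 6: push '{'; stack = {{{
pos 7: push '('; stack = {{{(
pos 8: ')' matches '('; pop; stack = {{{
pos 9: saw closer ')' but top of stack is '{' (expected '}') → INVALID
Verdict: type mismatch at position 9: ')' closes '{' → no

Answer: no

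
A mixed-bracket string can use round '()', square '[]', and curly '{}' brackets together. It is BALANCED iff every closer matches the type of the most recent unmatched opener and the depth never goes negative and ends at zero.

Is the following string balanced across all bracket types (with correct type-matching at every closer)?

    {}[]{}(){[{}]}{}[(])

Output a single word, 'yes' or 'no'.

Answer: no

Derivation:
pos 0: push '{'; stack = {
pos 1: '}' matches '{'; pop; stack = (empty)
pos 2: push '['; stack = [
pos 3: ']' matches '['; pop; stack = (empty)
pos 4: push '{'; stack = {
pos 5: '}' matches '{'; pop; stack = (empty)
pos 6: push '('; stack = (
pos 7: ')' matches '('; pop; stack = (empty)
pos 8: push '{'; stack = {
pos 9: push '['; stack = {[
pos 10: push '{'; stack = {[{
pos 11: '}' matches '{'; pop; stack = {[
pos 12: ']' matches '['; pop; stack = {
pos 13: '}' matches '{'; pop; stack = (empty)
pos 14: push '{'; stack = {
pos 15: '}' matches '{'; pop; stack = (empty)
pos 16: push '['; stack = [
pos 17: push '('; stack = [(
pos 18: saw closer ']' but top of stack is '(' (expected ')') → INVALID
Verdict: type mismatch at position 18: ']' closes '(' → no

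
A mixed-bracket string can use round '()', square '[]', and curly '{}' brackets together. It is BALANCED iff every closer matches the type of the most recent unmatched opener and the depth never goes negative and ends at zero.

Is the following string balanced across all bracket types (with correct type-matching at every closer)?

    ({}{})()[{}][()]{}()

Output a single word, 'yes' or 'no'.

Answer: yes

Derivation:
pos 0: push '('; stack = (
pos 1: push '{'; stack = ({
pos 2: '}' matches '{'; pop; stack = (
pos 3: push '{'; stack = ({
pos 4: '}' matches '{'; pop; stack = (
pos 5: ')' matches '('; pop; stack = (empty)
pos 6: push '('; stack = (
pos 7: ')' matches '('; pop; stack = (empty)
pos 8: push '['; stack = [
pos 9: push '{'; stack = [{
pos 10: '}' matches '{'; pop; stack = [
pos 11: ']' matches '['; pop; stack = (empty)
pos 12: push '['; stack = [
pos 13: push '('; stack = [(
pos 14: ')' matches '('; pop; stack = [
pos 15: ']' matches '['; pop; stack = (empty)
pos 16: push '{'; stack = {
pos 17: '}' matches '{'; pop; stack = (empty)
pos 18: push '('; stack = (
pos 19: ')' matches '('; pop; stack = (empty)
end: stack empty → VALID
Verdict: properly nested → yes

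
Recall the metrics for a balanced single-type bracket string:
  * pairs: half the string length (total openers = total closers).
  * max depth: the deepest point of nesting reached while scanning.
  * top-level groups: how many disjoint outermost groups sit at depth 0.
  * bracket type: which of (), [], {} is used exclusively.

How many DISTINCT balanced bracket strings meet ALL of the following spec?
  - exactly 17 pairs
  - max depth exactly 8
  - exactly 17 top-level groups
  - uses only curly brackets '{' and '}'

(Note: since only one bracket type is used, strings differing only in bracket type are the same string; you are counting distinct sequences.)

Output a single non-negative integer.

Answer: 0

Derivation:
Spec: pairs=17 depth=8 groups=17
Count(depth <= 8) = 1
Count(depth <= 7) = 1
Count(depth == 8) = 1 - 1 = 0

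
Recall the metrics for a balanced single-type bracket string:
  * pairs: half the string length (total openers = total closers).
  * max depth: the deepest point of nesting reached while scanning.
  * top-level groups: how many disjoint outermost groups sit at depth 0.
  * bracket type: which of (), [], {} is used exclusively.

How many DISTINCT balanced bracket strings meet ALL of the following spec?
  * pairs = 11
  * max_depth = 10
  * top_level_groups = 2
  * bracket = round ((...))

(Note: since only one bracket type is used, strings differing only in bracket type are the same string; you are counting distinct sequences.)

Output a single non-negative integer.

Spec: pairs=11 depth=10 groups=2
Count(depth <= 10) = 16796
Count(depth <= 9) = 16794
Count(depth == 10) = 16796 - 16794 = 2

Answer: 2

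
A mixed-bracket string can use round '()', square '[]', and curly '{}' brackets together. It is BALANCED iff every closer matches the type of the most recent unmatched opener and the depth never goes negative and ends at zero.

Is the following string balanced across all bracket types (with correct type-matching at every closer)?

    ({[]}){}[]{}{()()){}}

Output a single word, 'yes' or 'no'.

pos 0: push '('; stack = (
pos 1: push '{'; stack = ({
pos 2: push '['; stack = ({[
pos 3: ']' matches '['; pop; stack = ({
pos 4: '}' matches '{'; pop; stack = (
pos 5: ')' matches '('; pop; stack = (empty)
pos 6: push '{'; stack = {
pos 7: '}' matches '{'; pop; stack = (empty)
pos 8: push '['; stack = [
pos 9: ']' matches '['; pop; stack = (empty)
pos 10: push '{'; stack = {
pos 11: '}' matches '{'; pop; stack = (empty)
pos 12: push '{'; stack = {
pos 13: push '('; stack = {(
pos 14: ')' matches '('; pop; stack = {
pos 15: push '('; stack = {(
pos 16: ')' matches '('; pop; stack = {
pos 17: saw closer ')' but top of stack is '{' (expected '}') → INVALID
Verdict: type mismatch at position 17: ')' closes '{' → no

Answer: no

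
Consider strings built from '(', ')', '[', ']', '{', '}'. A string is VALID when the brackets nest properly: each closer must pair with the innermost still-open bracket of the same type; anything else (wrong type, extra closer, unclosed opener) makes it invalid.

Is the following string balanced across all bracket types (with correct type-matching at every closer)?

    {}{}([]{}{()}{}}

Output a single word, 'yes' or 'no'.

Answer: no

Derivation:
pos 0: push '{'; stack = {
pos 1: '}' matches '{'; pop; stack = (empty)
pos 2: push '{'; stack = {
pos 3: '}' matches '{'; pop; stack = (empty)
pos 4: push '('; stack = (
pos 5: push '['; stack = ([
pos 6: ']' matches '['; pop; stack = (
pos 7: push '{'; stack = ({
pos 8: '}' matches '{'; pop; stack = (
pos 9: push '{'; stack = ({
pos 10: push '('; stack = ({(
pos 11: ')' matches '('; pop; stack = ({
pos 12: '}' matches '{'; pop; stack = (
pos 13: push '{'; stack = ({
pos 14: '}' matches '{'; pop; stack = (
pos 15: saw closer '}' but top of stack is '(' (expected ')') → INVALID
Verdict: type mismatch at position 15: '}' closes '(' → no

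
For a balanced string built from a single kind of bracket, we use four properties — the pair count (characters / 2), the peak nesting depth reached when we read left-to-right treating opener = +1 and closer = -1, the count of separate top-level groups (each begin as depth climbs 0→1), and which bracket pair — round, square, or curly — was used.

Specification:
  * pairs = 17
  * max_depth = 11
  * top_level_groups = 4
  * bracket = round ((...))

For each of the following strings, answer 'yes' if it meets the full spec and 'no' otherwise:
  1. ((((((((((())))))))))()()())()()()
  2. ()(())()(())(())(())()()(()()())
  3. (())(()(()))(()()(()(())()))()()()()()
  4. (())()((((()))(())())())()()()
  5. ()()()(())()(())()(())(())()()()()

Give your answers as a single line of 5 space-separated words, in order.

String 1 '((((((((((())))))))))()()())()()()': depth seq [1 2 3 4 5 6 7 8 9 10 11 10 9 8 7 6 5 4 3 2 1 2 1 2 1 2 1 0 1 0 1 0 1 0]
  -> pairs=17 depth=11 groups=4 -> yes
String 2 '()(())()(())(())(())()()(()()())': depth seq [1 0 1 2 1 0 1 0 1 2 1 0 1 2 1 0 1 2 1 0 1 0 1 0 1 2 1 2 1 2 1 0]
  -> pairs=16 depth=2 groups=9 -> no
String 3 '(())(()(()))(()()(()(())()))()()()()()': depth seq [1 2 1 0 1 2 1 2 3 2 1 0 1 2 1 2 1 2 3 2 3 4 3 2 3 2 1 0 1 0 1 0 1 0 1 0 1 0]
  -> pairs=19 depth=4 groups=8 -> no
String 4 '(())()((((()))(())())())()()()': depth seq [1 2 1 0 1 0 1 2 3 4 5 4 3 2 3 4 3 2 3 2 1 2 1 0 1 0 1 0 1 0]
  -> pairs=15 depth=5 groups=6 -> no
String 5 '()()()(())()(())()(())(())()()()()': depth seq [1 0 1 0 1 0 1 2 1 0 1 0 1 2 1 0 1 0 1 2 1 0 1 2 1 0 1 0 1 0 1 0 1 0]
  -> pairs=17 depth=2 groups=13 -> no

Answer: yes no no no no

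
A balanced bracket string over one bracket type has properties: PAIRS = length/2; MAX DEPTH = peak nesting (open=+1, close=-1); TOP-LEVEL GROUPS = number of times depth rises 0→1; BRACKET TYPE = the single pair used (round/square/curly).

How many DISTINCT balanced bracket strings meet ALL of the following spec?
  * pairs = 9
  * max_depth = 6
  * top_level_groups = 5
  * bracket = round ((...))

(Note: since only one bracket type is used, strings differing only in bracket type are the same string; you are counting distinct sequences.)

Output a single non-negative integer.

Answer: 0

Derivation:
Spec: pairs=9 depth=6 groups=5
Count(depth <= 6) = 275
Count(depth <= 5) = 275
Count(depth == 6) = 275 - 275 = 0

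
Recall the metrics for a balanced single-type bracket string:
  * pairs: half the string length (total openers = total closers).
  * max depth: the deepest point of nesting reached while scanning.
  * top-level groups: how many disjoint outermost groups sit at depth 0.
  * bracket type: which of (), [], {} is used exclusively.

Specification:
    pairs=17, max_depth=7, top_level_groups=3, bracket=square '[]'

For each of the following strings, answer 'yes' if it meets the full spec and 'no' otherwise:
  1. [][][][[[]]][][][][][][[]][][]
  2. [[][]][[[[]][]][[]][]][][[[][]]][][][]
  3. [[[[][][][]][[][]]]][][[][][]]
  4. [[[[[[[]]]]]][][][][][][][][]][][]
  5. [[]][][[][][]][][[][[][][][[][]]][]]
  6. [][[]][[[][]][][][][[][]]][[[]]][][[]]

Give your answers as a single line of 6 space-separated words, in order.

String 1 '[][][][[[]]][][][][][][[]][][]': depth seq [1 0 1 0 1 0 1 2 3 2 1 0 1 0 1 0 1 0 1 0 1 0 1 2 1 0 1 0 1 0]
  -> pairs=15 depth=3 groups=12 -> no
String 2 '[[][]][[[[]][]][[]][]][][[[][]]][][][]': depth seq [1 2 1 2 1 0 1 2 3 4 3 2 3 2 1 2 3 2 1 2 1 0 1 0 1 2 3 2 3 2 1 0 1 0 1 0 1 0]
  -> pairs=19 depth=4 groups=7 -> no
String 3 '[[[[][][][]][[][]]]][][[][][]]': depth seq [1 2 3 4 3 4 3 4 3 4 3 2 3 4 3 4 3 2 1 0 1 0 1 2 1 2 1 2 1 0]
  -> pairs=15 depth=4 groups=3 -> no
String 4 '[[[[[[[]]]]]][][][][][][][][]][][]': depth seq [1 2 3 4 5 6 7 6 5 4 3 2 1 2 1 2 1 2 1 2 1 2 1 2 1 2 1 2 1 0 1 0 1 0]
  -> pairs=17 depth=7 groups=3 -> yes
String 5 '[[]][][[][][]][][[][[][][][[][]]][]]': depth seq [1 2 1 0 1 0 1 2 1 2 1 2 1 0 1 0 1 2 1 2 3 2 3 2 3 2 3 4 3 4 3 2 1 2 1 0]
  -> pairs=18 depth=4 groups=5 -> no
String 6 '[][[]][[[][]][][][][[][]]][[[]]][][[]]': depth seq [1 0 1 2 1 0 1 2 3 2 3 2 1 2 1 2 1 2 1 2 3 2 3 2 1 0 1 2 3 2 1 0 1 0 1 2 1 0]
  -> pairs=19 depth=3 groups=6 -> no

Answer: no no no yes no no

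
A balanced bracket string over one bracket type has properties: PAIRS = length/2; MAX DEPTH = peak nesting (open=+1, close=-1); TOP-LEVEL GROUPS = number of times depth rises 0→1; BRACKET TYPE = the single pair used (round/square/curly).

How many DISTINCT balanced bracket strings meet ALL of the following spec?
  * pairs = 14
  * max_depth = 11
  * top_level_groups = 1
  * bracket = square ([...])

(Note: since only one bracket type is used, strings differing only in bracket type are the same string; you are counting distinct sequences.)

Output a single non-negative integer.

Spec: pairs=14 depth=11 groups=1
Count(depth <= 11) = 742626
Count(depth <= 10) = 740924
Count(depth == 11) = 742626 - 740924 = 1702

Answer: 1702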